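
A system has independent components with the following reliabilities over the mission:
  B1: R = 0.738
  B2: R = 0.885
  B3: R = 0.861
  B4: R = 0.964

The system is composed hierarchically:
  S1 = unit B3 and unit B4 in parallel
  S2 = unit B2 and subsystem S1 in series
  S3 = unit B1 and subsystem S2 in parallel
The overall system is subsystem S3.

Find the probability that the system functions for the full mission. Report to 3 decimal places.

0.969

Parallel (B3 and B4): 1 − (1 − 0.86100)(1 − 0.96400) = 0.99500
Series (B2 and [0.99500]): 0.88500 × 0.99500 = 0.88058
Parallel (B1 and [0.88058]): 1 − (1 − 0.73800)(1 − 0.88058) = 0.969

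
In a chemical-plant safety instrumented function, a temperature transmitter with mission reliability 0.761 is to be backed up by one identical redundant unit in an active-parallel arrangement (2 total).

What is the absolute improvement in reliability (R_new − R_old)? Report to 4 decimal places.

R_before = 0.761
R_after = 1 − (1 − 0.761)^2 = 0.9429
ΔR = 0.9429 − 0.761 = 0.1819

0.1819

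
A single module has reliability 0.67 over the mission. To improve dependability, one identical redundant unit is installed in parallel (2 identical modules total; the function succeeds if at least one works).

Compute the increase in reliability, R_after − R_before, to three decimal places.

R_before = 0.67
R_after = 1 − (1 − 0.67)^2 = 0.891
ΔR = 0.891 − 0.67 = 0.221

0.221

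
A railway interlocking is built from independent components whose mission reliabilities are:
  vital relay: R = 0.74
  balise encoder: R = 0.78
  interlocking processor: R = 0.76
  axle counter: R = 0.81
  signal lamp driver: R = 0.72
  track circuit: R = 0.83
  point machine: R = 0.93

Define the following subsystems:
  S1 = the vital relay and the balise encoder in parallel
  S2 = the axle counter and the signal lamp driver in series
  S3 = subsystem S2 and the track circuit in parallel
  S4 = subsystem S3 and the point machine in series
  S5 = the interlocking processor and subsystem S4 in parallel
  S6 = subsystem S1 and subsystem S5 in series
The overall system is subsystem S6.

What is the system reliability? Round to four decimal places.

0.9121

Parallel (vital relay and balise encoder): 1 − (1 − 0.740000)(1 − 0.780000) = 0.942800
Series (axle counter and signal lamp driver): 0.810000 × 0.720000 = 0.583200
Parallel ([0.583200] and track circuit): 1 − (1 − 0.583200)(1 − 0.830000) = 0.929144
Series ([0.929144] and point machine): 0.929144 × 0.930000 = 0.864104
Parallel (interlocking processor and [0.864104]): 1 − (1 − 0.760000)(1 − 0.864104) = 0.967385
Series ([0.942800] and [0.967385]): 0.942800 × 0.967385 = 0.9121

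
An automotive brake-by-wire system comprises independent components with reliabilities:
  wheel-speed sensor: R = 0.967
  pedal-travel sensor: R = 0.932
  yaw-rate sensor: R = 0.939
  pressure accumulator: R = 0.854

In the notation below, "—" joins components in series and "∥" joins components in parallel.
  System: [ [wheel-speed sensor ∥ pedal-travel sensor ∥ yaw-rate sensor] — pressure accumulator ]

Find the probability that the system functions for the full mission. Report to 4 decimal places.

0.8539

Parallel (wheel-speed sensor, pedal-travel sensor, and yaw-rate sensor): 1 − (1 − 0.967000)(1 − 0.932000)(1 − 0.939000) = 0.999863
Series ([0.999863] and pressure accumulator): 0.999863 × 0.854000 = 0.8539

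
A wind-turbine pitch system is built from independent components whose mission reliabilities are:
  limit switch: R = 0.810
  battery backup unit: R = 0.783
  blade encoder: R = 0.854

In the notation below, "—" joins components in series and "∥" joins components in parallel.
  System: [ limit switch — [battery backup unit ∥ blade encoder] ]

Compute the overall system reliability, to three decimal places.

Parallel (battery backup unit and blade encoder): 1 − (1 − 0.78300)(1 − 0.85400) = 0.96832
Series (limit switch and [0.96832]): 0.81000 × 0.96832 = 0.784

0.784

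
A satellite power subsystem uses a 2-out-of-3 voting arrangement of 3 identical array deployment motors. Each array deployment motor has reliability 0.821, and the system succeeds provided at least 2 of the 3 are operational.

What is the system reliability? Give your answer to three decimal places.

R = Σ_{i=2}^{3} C(3,i) p^i (1−p)^{3−i} with p = 0.821
C(3,2)·0.821^2·0.179^1 = 0.36196
C(3,3)·0.821^3·0.179^0 = 0.55339
Sum = 0.915

0.915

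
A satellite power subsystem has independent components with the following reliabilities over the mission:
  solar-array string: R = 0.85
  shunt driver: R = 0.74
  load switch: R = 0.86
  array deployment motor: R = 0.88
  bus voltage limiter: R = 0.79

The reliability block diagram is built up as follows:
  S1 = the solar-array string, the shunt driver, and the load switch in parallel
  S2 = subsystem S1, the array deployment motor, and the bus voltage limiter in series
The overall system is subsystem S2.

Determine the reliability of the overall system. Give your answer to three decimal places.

Parallel (solar-array string, shunt driver, and load switch): 1 − (1 − 0.85000)(1 − 0.74000)(1 − 0.86000) = 0.99454
Series ([0.99454], array deployment motor, and bus voltage limiter): 0.99454 × 0.88000 × 0.79000 = 0.691

0.691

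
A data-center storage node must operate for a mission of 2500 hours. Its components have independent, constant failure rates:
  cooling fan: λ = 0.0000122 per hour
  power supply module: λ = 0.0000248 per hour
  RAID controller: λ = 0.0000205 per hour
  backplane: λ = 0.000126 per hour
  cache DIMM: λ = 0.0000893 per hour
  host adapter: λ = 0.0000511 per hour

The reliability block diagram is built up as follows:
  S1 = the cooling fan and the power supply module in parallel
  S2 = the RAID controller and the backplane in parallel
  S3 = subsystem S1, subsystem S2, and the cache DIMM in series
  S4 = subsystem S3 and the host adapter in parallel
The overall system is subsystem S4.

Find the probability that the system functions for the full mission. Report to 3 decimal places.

0.975

R(cooling fan) = exp(−0.0000122 × 2500) = 0.96996
R(power supply module) = exp(−0.0000248 × 2500) = 0.93988
R(RAID controller) = exp(−0.0000205 × 2500) = 0.95004
R(backplane) = exp(−0.000126 × 2500) = 0.72979
R(cache DIMM) = exp(−0.0000893 × 2500) = 0.79991
R(host adapter) = exp(−0.0000511 × 2500) = 0.88007
Parallel (cooling fan and power supply module): 1 − (1 − 0.96996)(1 − 0.93988) = 0.99819
Parallel (RAID controller and backplane): 1 − (1 − 0.95004)(1 − 0.72979) = 0.98650
Series ([0.99819], [0.98650], and cache DIMM): 0.99819 × 0.98650 × 0.79991 = 0.78768
Parallel ([0.78768] and host adapter): 1 − (1 − 0.78768)(1 − 0.88007) = 0.975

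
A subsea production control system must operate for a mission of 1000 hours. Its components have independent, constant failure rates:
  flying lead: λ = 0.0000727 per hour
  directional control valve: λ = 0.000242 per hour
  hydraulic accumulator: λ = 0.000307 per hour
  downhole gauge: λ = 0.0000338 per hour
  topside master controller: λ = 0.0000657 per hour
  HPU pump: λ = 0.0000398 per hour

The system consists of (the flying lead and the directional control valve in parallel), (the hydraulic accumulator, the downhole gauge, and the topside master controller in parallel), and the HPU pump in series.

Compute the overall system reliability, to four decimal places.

0.9460

R(flying lead) = exp(−0.0000727 × 1000) = 0.929880
R(directional control valve) = exp(−0.000242 × 1000) = 0.785056
R(hydraulic accumulator) = exp(−0.000307 × 1000) = 0.735651
R(downhole gauge) = exp(−0.0000338 × 1000) = 0.966765
R(topside master controller) = exp(−0.0000657 × 1000) = 0.936412
R(HPU pump) = exp(−0.0000398 × 1000) = 0.960982
Parallel (flying lead and directional control valve): 1 − (1 − 0.929880)(1 − 0.785056) = 0.984928
Parallel (hydraulic accumulator, downhole gauge, and topside master controller): 1 − (1 − 0.735651)(1 − 0.966765)(1 − 0.936412) = 0.999441
Series ([0.984928], [0.999441], and HPU pump): 0.984928 × 0.999441 × 0.960982 = 0.9460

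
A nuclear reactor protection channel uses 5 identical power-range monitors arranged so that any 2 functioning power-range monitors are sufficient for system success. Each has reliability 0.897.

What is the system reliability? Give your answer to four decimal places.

0.9995

R = Σ_{i=2}^{5} C(5,i) p^i (1−p)^{5−i} with p = 0.897
C(5,2)·0.897^2·0.103^3 = 0.008792
C(5,3)·0.897^3·0.103^2 = 0.076569
C(5,4)·0.897^4·0.103^1 = 0.333409
C(5,5)·0.897^5·0.103^0 = 0.580714
Sum = 0.9995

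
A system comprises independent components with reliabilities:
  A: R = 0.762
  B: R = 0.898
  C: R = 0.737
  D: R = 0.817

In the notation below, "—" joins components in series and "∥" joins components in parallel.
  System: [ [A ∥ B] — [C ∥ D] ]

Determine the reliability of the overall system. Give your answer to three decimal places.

0.929

Parallel (A and B): 1 − (1 − 0.76200)(1 − 0.89800) = 0.97572
Parallel (C and D): 1 − (1 − 0.73700)(1 − 0.81700) = 0.95187
Series ([0.97572] and [0.95187]): 0.97572 × 0.95187 = 0.929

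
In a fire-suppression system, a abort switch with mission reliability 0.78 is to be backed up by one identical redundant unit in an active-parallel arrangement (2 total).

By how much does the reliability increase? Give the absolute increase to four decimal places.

R_before = 0.78
R_after = 1 − (1 − 0.78)^2 = 0.9516
ΔR = 0.9516 − 0.78 = 0.1716

0.1716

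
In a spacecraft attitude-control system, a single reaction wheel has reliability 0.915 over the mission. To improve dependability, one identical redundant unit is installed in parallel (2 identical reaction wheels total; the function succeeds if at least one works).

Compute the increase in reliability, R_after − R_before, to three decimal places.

0.078

R_before = 0.915
R_after = 1 − (1 − 0.915)^2 = 0.993
ΔR = 0.993 − 0.915 = 0.078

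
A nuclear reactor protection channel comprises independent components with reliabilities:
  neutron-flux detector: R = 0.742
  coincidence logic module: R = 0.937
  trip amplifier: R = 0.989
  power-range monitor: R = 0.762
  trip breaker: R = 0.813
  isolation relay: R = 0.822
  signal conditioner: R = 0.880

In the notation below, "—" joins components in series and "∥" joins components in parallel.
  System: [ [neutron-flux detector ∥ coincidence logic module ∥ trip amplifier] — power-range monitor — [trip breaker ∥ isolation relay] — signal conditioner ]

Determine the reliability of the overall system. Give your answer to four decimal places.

Parallel (neutron-flux detector, coincidence logic module, and trip amplifier): 1 − (1 − 0.742000)(1 − 0.937000)(1 − 0.989000) = 0.999821
Parallel (trip breaker and isolation relay): 1 − (1 − 0.813000)(1 − 0.822000) = 0.966714
Series ([0.999821], power-range monitor, [0.966714], and signal conditioner): 0.999821 × 0.762000 × 0.966714 × 0.880000 = 0.6481

0.6481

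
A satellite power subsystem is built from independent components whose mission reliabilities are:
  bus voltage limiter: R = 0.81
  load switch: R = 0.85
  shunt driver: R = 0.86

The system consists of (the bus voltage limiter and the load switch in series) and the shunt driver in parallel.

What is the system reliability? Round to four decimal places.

Series (bus voltage limiter and load switch): 0.810000 × 0.850000 = 0.688500
Parallel ([0.688500] and shunt driver): 1 − (1 − 0.688500)(1 − 0.860000) = 0.9564

0.9564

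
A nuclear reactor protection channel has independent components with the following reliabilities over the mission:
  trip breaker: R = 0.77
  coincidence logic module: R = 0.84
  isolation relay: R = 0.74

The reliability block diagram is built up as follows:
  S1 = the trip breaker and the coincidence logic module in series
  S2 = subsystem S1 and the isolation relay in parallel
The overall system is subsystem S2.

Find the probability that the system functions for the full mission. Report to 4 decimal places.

Series (trip breaker and coincidence logic module): 0.770000 × 0.840000 = 0.646800
Parallel ([0.646800] and isolation relay): 1 − (1 − 0.646800)(1 − 0.740000) = 0.9082

0.9082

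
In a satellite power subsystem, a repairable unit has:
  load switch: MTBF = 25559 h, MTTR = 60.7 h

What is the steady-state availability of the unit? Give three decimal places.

A(load switch) = MTBF/(MTBF+MTTR) = 25559/(25559+60.7) = 0.998

0.998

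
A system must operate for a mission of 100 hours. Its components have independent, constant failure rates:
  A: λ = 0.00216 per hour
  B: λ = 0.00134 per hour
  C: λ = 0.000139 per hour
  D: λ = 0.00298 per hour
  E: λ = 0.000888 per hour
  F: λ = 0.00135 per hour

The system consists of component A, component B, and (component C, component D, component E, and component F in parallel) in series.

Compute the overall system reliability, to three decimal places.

R(A) = exp(−0.00216 × 100) = 0.80574
R(B) = exp(−0.00134 × 100) = 0.87459
R(C) = exp(−0.000139 × 100) = 0.98620
R(D) = exp(−0.00298 × 100) = 0.74230
R(E) = exp(−0.000888 × 100) = 0.91503
R(F) = exp(−0.00135 × 100) = 0.87372
Parallel (C, D, E, and F): 1 − (1 − 0.98620)(1 − 0.74230)(1 − 0.91503)(1 − 0.87372) = 0.99996
Series (A, B, and [0.99996]): 0.80574 × 0.87459 × 0.99996 = 0.705

0.705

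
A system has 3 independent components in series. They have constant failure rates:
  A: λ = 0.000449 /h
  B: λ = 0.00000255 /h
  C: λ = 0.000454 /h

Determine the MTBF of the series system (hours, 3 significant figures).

1100

Series of exponential components: λ_sys = Σ λ_i
λ_sys = 0.000449 + 0.00000255 + 0.000454 = 9.0555e-04 /h
MTBF = 1 / λ_sys = 1100 h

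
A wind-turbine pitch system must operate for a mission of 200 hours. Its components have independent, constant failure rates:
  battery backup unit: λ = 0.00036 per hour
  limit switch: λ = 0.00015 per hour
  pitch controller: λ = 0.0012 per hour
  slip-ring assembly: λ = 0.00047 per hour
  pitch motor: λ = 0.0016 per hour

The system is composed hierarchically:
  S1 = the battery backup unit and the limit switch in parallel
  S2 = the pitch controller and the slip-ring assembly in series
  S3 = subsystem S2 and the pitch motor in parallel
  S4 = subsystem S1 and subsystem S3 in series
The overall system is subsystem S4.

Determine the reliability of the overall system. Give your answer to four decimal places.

R(battery backup unit) = exp(−0.00036 × 200) = 0.930531
R(limit switch) = exp(−0.00015 × 200) = 0.970446
R(pitch controller) = exp(−0.0012 × 200) = 0.786628
R(slip-ring assembly) = exp(−0.00047 × 200) = 0.910283
R(pitch motor) = exp(−0.0016 × 200) = 0.726149
Parallel (battery backup unit and limit switch): 1 − (1 − 0.930531)(1 − 0.970446) = 0.997947
Series (pitch controller and slip-ring assembly): 0.786628 × 0.910283 = 0.716054
Parallel ([0.716054] and pitch motor): 1 − (1 − 0.716054)(1 − 0.726149) = 0.922241
Series ([0.997947] and [0.922241]): 0.997947 × 0.922241 = 0.9203

0.9203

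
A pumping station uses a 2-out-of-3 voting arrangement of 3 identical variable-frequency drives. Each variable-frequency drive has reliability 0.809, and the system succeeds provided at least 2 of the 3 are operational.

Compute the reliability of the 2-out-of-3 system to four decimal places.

0.9045

R = Σ_{i=2}^{3} C(3,i) p^i (1−p)^{3−i} with p = 0.809
C(3,2)·0.809^2·0.191^1 = 0.375018
C(3,3)·0.809^3·0.191^0 = 0.529475
Sum = 0.9045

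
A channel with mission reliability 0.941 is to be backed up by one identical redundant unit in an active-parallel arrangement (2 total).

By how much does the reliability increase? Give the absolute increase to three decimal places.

R_before = 0.941
R_after = 1 − (1 − 0.941)^2 = 0.997
ΔR = 0.997 − 0.941 = 0.056

0.056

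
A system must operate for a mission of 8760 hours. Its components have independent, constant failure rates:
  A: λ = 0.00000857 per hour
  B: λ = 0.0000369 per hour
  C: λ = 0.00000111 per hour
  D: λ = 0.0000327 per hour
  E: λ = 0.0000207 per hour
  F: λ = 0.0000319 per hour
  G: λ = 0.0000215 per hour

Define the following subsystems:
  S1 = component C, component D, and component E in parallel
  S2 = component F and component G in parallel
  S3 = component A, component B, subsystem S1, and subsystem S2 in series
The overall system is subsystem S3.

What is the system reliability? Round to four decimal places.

R(A) = exp(−0.00000857 × 8760) = 0.927676
R(B) = exp(−0.0000369 × 8760) = 0.723797
R(C) = exp(−0.00000111 × 8760) = 0.990324
R(D) = exp(−0.0000327 × 8760) = 0.750923
R(E) = exp(−0.0000207 × 8760) = 0.834158
R(F) = exp(−0.0000319 × 8760) = 0.756204
R(G) = exp(−0.0000215 × 8760) = 0.828333
Parallel (C, D, and E): 1 − (1 − 0.990324)(1 − 0.750923)(1 − 0.834158) = 0.999600
Parallel (F and G): 1 − (1 − 0.756204)(1 − 0.828333) = 0.958148
Series (A, B, [0.999600], and [0.958148]): 0.927676 × 0.723797 × 0.999600 × 0.958148 = 0.6431

0.6431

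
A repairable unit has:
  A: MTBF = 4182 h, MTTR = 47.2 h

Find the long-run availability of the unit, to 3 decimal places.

0.989

A(A) = MTBF/(MTBF+MTTR) = 4182/(4182+47.2) = 0.989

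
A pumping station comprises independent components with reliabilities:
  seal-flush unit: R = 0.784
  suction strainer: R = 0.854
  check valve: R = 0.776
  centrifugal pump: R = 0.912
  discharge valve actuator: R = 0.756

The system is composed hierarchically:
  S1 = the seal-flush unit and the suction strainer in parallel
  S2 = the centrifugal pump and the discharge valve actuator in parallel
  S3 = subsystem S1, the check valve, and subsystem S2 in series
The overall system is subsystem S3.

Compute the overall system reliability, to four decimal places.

Parallel (seal-flush unit and suction strainer): 1 − (1 − 0.784000)(1 − 0.854000) = 0.968464
Parallel (centrifugal pump and discharge valve actuator): 1 − (1 − 0.912000)(1 − 0.756000) = 0.978528
Series ([0.968464], check valve, and [0.978528]): 0.968464 × 0.776000 × 0.978528 = 0.7354

0.7354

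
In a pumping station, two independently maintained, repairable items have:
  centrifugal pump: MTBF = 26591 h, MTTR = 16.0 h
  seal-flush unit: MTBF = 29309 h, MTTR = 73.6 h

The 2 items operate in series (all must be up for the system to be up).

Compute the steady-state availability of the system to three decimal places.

A(centrifugal pump) = MTBF/(MTBF+MTTR) = 26591/(26591+16.0) = 0.999399
A(seal-flush unit) = MTBF/(MTBF+MTTR) = 29309/(29309+73.6) = 0.997495
Series availability: 0.999399 × 0.997495 = 0.997

0.997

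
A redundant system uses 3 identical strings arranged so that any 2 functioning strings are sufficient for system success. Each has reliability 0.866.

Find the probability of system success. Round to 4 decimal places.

R = Σ_{i=2}^{3} C(3,i) p^i (1−p)^{3−i} with p = 0.866
C(3,2)·0.866^2·0.134^1 = 0.301482
C(3,3)·0.866^3·0.134^0 = 0.649462
Sum = 0.9509

0.9509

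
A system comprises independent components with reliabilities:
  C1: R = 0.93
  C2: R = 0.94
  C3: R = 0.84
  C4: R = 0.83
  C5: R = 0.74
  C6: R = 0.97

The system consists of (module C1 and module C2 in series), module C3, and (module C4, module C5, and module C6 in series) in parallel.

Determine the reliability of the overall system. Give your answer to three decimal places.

0.992

Series (C1 and C2): 0.93000 × 0.94000 = 0.87420
Series (C4, C5, and C6): 0.83000 × 0.74000 × 0.97000 = 0.59577
Parallel ([0.87420], C3, and [0.59577]): 1 − (1 − 0.87420)(1 − 0.84000)(1 − 0.59577) = 0.992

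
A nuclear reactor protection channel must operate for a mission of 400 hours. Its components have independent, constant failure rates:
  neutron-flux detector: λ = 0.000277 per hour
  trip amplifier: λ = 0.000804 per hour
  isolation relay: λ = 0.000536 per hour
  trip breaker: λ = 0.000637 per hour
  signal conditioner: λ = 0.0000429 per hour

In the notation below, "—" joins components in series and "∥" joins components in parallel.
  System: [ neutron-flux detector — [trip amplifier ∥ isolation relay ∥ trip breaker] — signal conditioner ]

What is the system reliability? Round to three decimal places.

R(neutron-flux detector) = exp(−0.000277 × 400) = 0.89512
R(trip amplifier) = exp(−0.000804 × 400) = 0.72499
R(isolation relay) = exp(−0.000536 × 400) = 0.80703
R(trip breaker) = exp(−0.000637 × 400) = 0.77507
R(signal conditioner) = exp(−0.0000429 × 400) = 0.98299
Parallel (trip amplifier, isolation relay, and trip breaker): 1 − (1 − 0.72499)(1 − 0.80703)(1 − 0.77507) = 0.98806
Series (neutron-flux detector, [0.98806], and signal conditioner): 0.89512 × 0.98806 × 0.98299 = 0.869

0.869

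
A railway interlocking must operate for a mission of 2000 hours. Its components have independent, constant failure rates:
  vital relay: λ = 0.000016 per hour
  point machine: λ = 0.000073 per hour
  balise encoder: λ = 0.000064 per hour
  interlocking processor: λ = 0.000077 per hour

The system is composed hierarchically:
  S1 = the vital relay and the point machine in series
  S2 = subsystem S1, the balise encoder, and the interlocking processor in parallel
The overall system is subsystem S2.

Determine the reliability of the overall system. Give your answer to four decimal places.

0.9972

R(vital relay) = exp(−0.000016 × 2000) = 0.968507
R(point machine) = exp(−0.000073 × 2000) = 0.864158
R(balise encoder) = exp(−0.000064 × 2000) = 0.879853
R(interlocking processor) = exp(−0.000077 × 2000) = 0.857272
Series (vital relay and point machine): 0.968507 × 0.864158 = 0.836943
Parallel ([0.836943], balise encoder, and interlocking processor): 1 − (1 − 0.836943)(1 − 0.879853)(1 − 0.857272) = 0.9972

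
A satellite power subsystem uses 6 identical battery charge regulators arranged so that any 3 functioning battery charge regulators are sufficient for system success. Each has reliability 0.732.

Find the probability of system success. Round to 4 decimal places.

0.9521

R = Σ_{i=3}^{6} C(6,i) p^i (1−p)^{6−i} with p = 0.732
C(6,3)·0.732^3·0.268^3 = 0.150997
C(6,4)·0.732^4·0.268^2 = 0.309318
C(6,5)·0.732^5·0.268^1 = 0.337941
C(6,6)·0.732^6·0.268^0 = 0.153839
Sum = 0.9521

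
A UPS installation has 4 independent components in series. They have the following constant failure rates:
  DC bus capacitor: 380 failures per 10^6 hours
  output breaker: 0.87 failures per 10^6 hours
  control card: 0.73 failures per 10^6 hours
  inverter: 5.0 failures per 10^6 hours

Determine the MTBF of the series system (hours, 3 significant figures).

Series of exponential components: λ_sys = Σ λ_i
λ_sys = 0.00038 + 0.00000087 + 0.00000073 + 0.0000050 = 3.8660e-04 /h
MTBF = 1 / λ_sys = 2590 h

2590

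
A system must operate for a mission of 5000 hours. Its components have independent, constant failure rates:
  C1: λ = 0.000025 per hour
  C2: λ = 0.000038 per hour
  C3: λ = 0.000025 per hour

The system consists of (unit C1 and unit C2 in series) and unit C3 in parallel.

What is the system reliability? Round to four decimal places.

R(C1) = exp(−0.000025 × 5000) = 0.882497
R(C2) = exp(−0.000038 × 5000) = 0.826959
R(C3) = exp(−0.000025 × 5000) = 0.882497
Series (C1 and C2): 0.882497 × 0.826959 = 0.729789
Parallel ([0.729789] and C3): 1 − (1 − 0.729789)(1 − 0.882497) = 0.9682

0.9682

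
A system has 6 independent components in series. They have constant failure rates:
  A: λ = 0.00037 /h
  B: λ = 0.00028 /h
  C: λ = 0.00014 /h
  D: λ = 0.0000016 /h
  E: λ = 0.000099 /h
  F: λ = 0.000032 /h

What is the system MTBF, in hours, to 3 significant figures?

Series of exponential components: λ_sys = Σ λ_i
λ_sys = 0.00037 + 0.00028 + 0.00014 + 0.0000016 + 0.000099 + 0.000032 = 9.2260e-04 /h
MTBF = 1 / λ_sys = 1080 h

1080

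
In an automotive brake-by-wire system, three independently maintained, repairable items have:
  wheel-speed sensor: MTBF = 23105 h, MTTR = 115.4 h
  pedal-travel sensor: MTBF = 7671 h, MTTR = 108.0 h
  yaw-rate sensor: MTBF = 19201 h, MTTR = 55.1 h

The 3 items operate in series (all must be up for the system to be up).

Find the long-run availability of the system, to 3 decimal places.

A(wheel-speed sensor) = MTBF/(MTBF+MTTR) = 23105/(23105+115.4) = 0.995030
A(pedal-travel sensor) = MTBF/(MTBF+MTTR) = 7671/(7671+108.0) = 0.986116
A(yaw-rate sensor) = MTBF/(MTBF+MTTR) = 19201/(19201+55.1) = 0.997139
Series availability: 0.995030 × 0.986116 × 0.997139 = 0.978

0.978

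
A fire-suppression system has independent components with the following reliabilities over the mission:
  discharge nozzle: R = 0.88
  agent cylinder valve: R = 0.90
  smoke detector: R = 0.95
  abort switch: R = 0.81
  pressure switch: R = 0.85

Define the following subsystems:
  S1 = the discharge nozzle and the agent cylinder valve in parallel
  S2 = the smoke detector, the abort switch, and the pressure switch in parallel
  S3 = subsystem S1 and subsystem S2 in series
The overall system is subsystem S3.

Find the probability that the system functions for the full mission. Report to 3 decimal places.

0.987

Parallel (discharge nozzle and agent cylinder valve): 1 − (1 − 0.88000)(1 − 0.90000) = 0.98800
Parallel (smoke detector, abort switch, and pressure switch): 1 − (1 − 0.95000)(1 − 0.81000)(1 − 0.85000) = 0.99858
Series ([0.98800] and [0.99858]): 0.98800 × 0.99858 = 0.987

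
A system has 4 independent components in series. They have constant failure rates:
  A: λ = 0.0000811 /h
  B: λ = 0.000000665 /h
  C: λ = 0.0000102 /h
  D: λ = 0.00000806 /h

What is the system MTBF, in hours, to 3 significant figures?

10000

Series of exponential components: λ_sys = Σ λ_i
λ_sys = 0.0000811 + 0.000000665 + 0.0000102 + 0.00000806 = 1.0003e-04 /h
MTBF = 1 / λ_sys = 10000 h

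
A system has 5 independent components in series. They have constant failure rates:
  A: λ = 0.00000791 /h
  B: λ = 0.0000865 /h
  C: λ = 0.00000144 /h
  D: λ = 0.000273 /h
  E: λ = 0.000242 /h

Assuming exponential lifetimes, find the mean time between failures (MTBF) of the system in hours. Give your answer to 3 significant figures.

Series of exponential components: λ_sys = Σ λ_i
λ_sys = 0.00000791 + 0.0000865 + 0.00000144 + 0.000273 + 0.000242 = 6.1085e-04 /h
MTBF = 1 / λ_sys = 1640 h

1640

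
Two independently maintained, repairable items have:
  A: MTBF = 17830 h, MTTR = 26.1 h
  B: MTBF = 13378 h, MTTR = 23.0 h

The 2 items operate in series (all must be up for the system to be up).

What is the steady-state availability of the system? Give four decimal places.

A(A) = MTBF/(MTBF+MTTR) = 17830/(17830+26.1) = 0.998538
A(B) = MTBF/(MTBF+MTTR) = 13378/(13378+23.0) = 0.998284
Series availability: 0.998538 × 0.998284 = 0.9968

0.9968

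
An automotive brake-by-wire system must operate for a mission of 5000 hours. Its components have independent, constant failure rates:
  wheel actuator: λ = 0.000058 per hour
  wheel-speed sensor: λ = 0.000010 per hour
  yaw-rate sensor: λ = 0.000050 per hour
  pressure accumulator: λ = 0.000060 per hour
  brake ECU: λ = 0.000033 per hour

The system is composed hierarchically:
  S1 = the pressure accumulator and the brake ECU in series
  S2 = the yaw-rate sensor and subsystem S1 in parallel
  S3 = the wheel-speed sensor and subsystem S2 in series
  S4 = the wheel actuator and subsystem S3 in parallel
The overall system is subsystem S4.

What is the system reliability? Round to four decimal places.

R(wheel actuator) = exp(−0.000058 × 5000) = 0.748264
R(wheel-speed sensor) = exp(−0.000010 × 5000) = 0.951229
R(yaw-rate sensor) = exp(−0.000050 × 5000) = 0.778801
R(pressure accumulator) = exp(−0.000060 × 5000) = 0.740818
R(brake ECU) = exp(−0.000033 × 5000) = 0.847894
Series (pressure accumulator and brake ECU): 0.740818 × 0.847894 = 0.628135
Parallel (yaw-rate sensor and [0.628135]): 1 − (1 − 0.778801)(1 − 0.628135) = 0.917744
Series (wheel-speed sensor and [0.917744]): 0.951229 × 0.917744 = 0.872985
Parallel (wheel actuator and [0.872985]): 1 − (1 − 0.748264)(1 − 0.872985) = 0.9680

0.9680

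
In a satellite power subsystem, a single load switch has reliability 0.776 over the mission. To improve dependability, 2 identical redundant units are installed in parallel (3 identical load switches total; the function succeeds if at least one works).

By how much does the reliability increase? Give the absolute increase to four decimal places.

0.2128

R_before = 0.776
R_after = 1 − (1 − 0.776)^3 = 0.9888
ΔR = 0.9888 − 0.776 = 0.2128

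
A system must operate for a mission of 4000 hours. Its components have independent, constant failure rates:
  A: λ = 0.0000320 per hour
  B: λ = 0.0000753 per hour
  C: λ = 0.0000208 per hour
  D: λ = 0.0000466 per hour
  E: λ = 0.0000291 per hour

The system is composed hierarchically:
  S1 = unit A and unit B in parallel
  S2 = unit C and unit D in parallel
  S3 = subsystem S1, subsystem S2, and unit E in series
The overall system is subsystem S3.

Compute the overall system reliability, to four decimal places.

0.8506

R(A) = exp(−0.0000320 × 4000) = 0.879853
R(B) = exp(−0.0000753 × 4000) = 0.739930
R(C) = exp(−0.0000208 × 4000) = 0.920167
R(D) = exp(−0.0000466 × 4000) = 0.829942
R(E) = exp(−0.0000291 × 4000) = 0.890119
Parallel (A and B): 1 − (1 − 0.879853)(1 − 0.739930) = 0.968753
Parallel (C and D): 1 − (1 − 0.920167)(1 − 0.829942) = 0.986424
Series ([0.968753], [0.986424], and E): 0.968753 × 0.986424 × 0.890119 = 0.8506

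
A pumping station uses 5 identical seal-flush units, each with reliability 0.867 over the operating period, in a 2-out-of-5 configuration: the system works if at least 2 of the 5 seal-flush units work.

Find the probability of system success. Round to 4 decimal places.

R = Σ_{i=2}^{5} C(5,i) p^i (1−p)^{5−i} with p = 0.867
C(5,2)·0.867^2·0.133^3 = 0.017685
C(5,3)·0.867^3·0.133^2 = 0.115282
C(5,4)·0.867^4·0.133^1 = 0.375749
C(5,5)·0.867^5·0.133^0 = 0.489887
Sum = 0.9986

0.9986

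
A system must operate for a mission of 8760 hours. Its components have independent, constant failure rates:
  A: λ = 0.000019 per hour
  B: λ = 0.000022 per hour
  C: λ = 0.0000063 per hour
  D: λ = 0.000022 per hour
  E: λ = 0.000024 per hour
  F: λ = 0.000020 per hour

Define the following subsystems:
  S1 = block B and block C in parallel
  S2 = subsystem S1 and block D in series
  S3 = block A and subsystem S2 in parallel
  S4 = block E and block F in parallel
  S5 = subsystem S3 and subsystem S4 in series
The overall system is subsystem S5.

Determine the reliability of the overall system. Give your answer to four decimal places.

R(A) = exp(−0.000019 × 8760) = 0.846674
R(B) = exp(−0.000022 × 8760) = 0.824713
R(C) = exp(−0.0000063 × 8760) = 0.946307
R(D) = exp(−0.000022 × 8760) = 0.824713
R(E) = exp(−0.000024 × 8760) = 0.810390
R(F) = exp(−0.000020 × 8760) = 0.839289
Parallel (B and C): 1 − (1 − 0.824713)(1 − 0.946307) = 0.990588
Series ([0.990588] and D): 0.990588 × 0.824713 = 0.816951
Parallel (A and [0.816951]): 1 − (1 − 0.846674)(1 − 0.816951) = 0.971934
Parallel (E and F): 1 − (1 − 0.810390)(1 − 0.839289) = 0.969528
Series ([0.971934] and [0.969528]): 0.971934 × 0.969528 = 0.9423

0.9423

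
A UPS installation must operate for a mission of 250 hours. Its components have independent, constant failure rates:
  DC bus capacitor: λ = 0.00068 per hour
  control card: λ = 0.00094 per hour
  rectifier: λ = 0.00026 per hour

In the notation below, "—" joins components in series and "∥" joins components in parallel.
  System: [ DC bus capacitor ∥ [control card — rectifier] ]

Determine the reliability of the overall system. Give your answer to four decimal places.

0.9595

R(DC bus capacitor) = exp(−0.00068 × 250) = 0.843665
R(control card) = exp(−0.00094 × 250) = 0.790571
R(rectifier) = exp(−0.00026 × 250) = 0.937067
Series (control card and rectifier): 0.790571 × 0.937067 = 0.740818
Parallel (DC bus capacitor and [0.740818]): 1 − (1 − 0.843665)(1 − 0.740818) = 0.9595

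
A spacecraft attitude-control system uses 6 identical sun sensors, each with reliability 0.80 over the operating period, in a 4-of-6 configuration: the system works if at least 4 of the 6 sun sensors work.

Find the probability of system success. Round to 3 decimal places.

0.901

R = Σ_{i=4}^{6} C(6,i) p^i (1−p)^{6−i} with p = 0.80
C(6,4)·0.80^4·0.20^2 = 0.24576
C(6,5)·0.80^5·0.20^1 = 0.39322
C(6,6)·0.80^6·0.20^0 = 0.26214
Sum = 0.901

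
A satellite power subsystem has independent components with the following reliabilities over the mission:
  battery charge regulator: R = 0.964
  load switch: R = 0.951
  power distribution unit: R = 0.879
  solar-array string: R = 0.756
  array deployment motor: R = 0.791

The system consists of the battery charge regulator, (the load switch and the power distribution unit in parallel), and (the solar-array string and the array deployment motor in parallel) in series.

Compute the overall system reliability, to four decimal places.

0.9094

Parallel (load switch and power distribution unit): 1 − (1 − 0.951000)(1 − 0.879000) = 0.994071
Parallel (solar-array string and array deployment motor): 1 − (1 − 0.756000)(1 − 0.791000) = 0.949004
Series (battery charge regulator, [0.994071], and [0.949004]): 0.964000 × 0.994071 × 0.949004 = 0.9094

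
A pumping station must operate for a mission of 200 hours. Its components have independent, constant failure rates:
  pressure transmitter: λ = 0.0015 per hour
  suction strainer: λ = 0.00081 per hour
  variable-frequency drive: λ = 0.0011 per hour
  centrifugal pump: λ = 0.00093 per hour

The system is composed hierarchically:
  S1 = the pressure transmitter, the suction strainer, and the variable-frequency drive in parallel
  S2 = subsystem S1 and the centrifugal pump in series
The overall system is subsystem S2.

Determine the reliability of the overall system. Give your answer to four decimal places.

0.8239

R(pressure transmitter) = exp(−0.0015 × 200) = 0.740818
R(suction strainer) = exp(−0.00081 × 200) = 0.850441
R(variable-frequency drive) = exp(−0.0011 × 200) = 0.802519
R(centrifugal pump) = exp(−0.00093 × 200) = 0.830274
Parallel (pressure transmitter, suction strainer, and variable-frequency drive): 1 − (1 − 0.740818)(1 − 0.850441)(1 − 0.802519) = 0.992345
Series ([0.992345] and centrifugal pump): 0.992345 × 0.830274 = 0.8239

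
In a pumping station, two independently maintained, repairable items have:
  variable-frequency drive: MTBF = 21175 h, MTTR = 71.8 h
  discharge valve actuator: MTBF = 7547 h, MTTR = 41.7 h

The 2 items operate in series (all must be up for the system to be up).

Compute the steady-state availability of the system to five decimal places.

0.99114

A(variable-frequency drive) = MTBF/(MTBF+MTTR) = 21175/(21175+71.8) = 0.996621
A(discharge valve actuator) = MTBF/(MTBF+MTTR) = 7547/(7547+41.7) = 0.994505
Series availability: 0.996621 × 0.994505 = 0.99114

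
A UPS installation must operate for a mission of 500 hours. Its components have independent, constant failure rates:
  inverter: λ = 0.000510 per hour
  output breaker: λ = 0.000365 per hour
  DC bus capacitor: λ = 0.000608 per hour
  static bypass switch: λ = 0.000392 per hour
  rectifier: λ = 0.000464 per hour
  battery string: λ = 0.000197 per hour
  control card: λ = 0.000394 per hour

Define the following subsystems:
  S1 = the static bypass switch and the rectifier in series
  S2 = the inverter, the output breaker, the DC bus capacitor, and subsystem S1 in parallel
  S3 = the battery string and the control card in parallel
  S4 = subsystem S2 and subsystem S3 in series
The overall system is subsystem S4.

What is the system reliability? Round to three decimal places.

0.980

R(inverter) = exp(−0.000510 × 500) = 0.77492
R(output breaker) = exp(−0.000365 × 500) = 0.83318
R(DC bus capacitor) = exp(−0.000608 × 500) = 0.73786
R(static bypass switch) = exp(−0.000392 × 500) = 0.82201
R(rectifier) = exp(−0.000464 × 500) = 0.79295
R(battery string) = exp(−0.000197 × 500) = 0.90620
R(control card) = exp(−0.000394 × 500) = 0.82119
Series (static bypass switch and rectifier): 0.82201 × 0.79295 = 0.65181
Parallel (inverter, output breaker, DC bus capacitor, and [0.65181]): 1 − (1 − 0.77492)(1 − 0.83318)(1 − 0.73786)(1 − 0.65181) = 0.99657
Parallel (battery string and control card): 1 − (1 − 0.90620)(1 − 0.82119) = 0.98323
Series ([0.99657] and [0.98323]): 0.99657 × 0.98323 = 0.980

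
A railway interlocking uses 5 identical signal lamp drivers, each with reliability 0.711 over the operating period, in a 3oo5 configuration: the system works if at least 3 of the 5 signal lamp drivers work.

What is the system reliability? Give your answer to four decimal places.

R = Σ_{i=3}^{5} C(5,i) p^i (1−p)^{5−i} with p = 0.711
C(5,3)·0.711^3·0.289^2 = 0.300196
C(5,4)·0.711^4·0.289^1 = 0.369272
C(5,5)·0.711^5·0.289^0 = 0.181697
Sum = 0.8512

0.8512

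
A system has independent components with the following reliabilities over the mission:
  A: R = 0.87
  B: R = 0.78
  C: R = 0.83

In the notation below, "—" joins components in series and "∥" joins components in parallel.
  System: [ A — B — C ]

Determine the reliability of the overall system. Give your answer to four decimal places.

0.5632

Series (A, B, and C): 0.870000 × 0.780000 × 0.830000 = 0.5632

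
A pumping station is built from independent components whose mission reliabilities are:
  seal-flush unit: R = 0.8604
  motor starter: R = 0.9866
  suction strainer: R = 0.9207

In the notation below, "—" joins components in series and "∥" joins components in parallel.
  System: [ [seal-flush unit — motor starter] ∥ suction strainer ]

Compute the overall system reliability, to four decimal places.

Series (seal-flush unit and motor starter): 0.860400 × 0.986600 = 0.848871
Parallel ([0.848871] and suction strainer): 1 − (1 − 0.848871)(1 − 0.920700) = 0.9880

0.9880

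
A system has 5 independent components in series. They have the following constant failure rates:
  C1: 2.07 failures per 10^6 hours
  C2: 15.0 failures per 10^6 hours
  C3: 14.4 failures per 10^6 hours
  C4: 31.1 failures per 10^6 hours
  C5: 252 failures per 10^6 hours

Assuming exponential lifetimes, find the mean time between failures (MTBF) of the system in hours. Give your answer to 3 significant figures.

3180

Series of exponential components: λ_sys = Σ λ_i
λ_sys = 0.00000207 + 0.0000150 + 0.0000144 + 0.0000311 + 0.000252 = 3.1457e-04 /h
MTBF = 1 / λ_sys = 3180 h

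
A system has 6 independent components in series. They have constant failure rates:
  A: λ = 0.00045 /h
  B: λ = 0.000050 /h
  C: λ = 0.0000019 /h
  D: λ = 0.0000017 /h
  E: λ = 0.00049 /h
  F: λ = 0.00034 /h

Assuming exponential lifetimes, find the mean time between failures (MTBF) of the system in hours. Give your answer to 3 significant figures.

750

Series of exponential components: λ_sys = Σ λ_i
λ_sys = 0.00045 + 0.000050 + 0.0000019 + 0.0000017 + 0.00049 + 0.00034 = 1.3336e-03 /h
MTBF = 1 / λ_sys = 750 h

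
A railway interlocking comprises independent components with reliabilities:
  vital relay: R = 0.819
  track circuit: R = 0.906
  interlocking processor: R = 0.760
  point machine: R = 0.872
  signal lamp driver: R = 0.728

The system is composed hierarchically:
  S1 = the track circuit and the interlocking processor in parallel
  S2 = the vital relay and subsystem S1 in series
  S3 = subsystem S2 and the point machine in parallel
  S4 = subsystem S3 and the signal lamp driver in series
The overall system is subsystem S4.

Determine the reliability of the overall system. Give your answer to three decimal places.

Parallel (track circuit and interlocking processor): 1 − (1 − 0.90600)(1 − 0.76000) = 0.97744
Series (vital relay and [0.97744]): 0.81900 × 0.97744 = 0.80052
Parallel ([0.80052] and point machine): 1 − (1 − 0.80052)(1 − 0.87200) = 0.97447
Series ([0.97447] and signal lamp driver): 0.97447 × 0.72800 = 0.709

0.709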